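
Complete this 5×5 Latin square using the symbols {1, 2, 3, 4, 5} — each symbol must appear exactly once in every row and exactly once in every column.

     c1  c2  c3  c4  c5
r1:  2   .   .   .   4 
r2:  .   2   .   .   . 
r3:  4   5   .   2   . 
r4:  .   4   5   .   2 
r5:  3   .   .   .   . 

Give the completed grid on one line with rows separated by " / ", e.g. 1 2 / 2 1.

Cell (r4,c1): row 4 has {2,4,5}; column 1 has {2,3,4} → 1.
Cell (r4,c4): row 4 has {1,2,4,5}; column 4 has {2} → 3.
Cell (r5,c2): row 5 has {3}; column 2 has {2,4,5} → 1.
Cell (r5,c5): row 5 has {1,3}; column 5 has {2,4} → 5.
Cell (r1,c2): row 1 has {2,4}; column 2 has {1,2,4,5} → 3.
Cell (r1,c3): row 1 has {2,3,4}; column 3 has {5} → 1.
Cell (r1,c4): row 1 has {1,2,3,4}; column 4 has {2,3} → 5.
Cell (r2,c1): row 2 has {2}; column 1 has {1,2,3,4} → 5.
Cell (r3,c3): row 3 has {2,4,5}; column 3 has {1,5} → 3.
Cell (r3,c5): row 3 has {2,3,4,5}; column 5 has {2,4,5} → 1.
Cell (r5,c4): row 5 has {1,3,5}; column 4 has {2,3,5} → 4.
Cell (r2,c3): row 2 has {2,5}; column 3 has {1,3,5} → 4.
Cell (r2,c4): row 2 has {2,4,5}; column 4 has {2,3,4,5} → 1.
Cell (r2,c5): row 2 has {1,2,4,5}; column 5 has {1,2,4,5} → 3.
Cell (r5,c3): row 5 has {1,3,4,5}; column 3 has {1,3,4,5} → 2.

2 3 1 5 4 / 5 2 4 1 3 / 4 5 3 2 1 / 1 4 5 3 2 / 3 1 2 4 5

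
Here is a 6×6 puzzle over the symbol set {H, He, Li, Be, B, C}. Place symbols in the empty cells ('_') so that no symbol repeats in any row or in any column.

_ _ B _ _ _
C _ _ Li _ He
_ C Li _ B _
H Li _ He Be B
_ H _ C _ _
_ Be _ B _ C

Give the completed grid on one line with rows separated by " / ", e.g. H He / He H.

Be He B H C Li / C B Be Li H He / He C Li Be B H / H Li C He Be B / B H He C Li Be / Li Be H B He C

(r1,c2): row 1 has {B}; column 2 has {H,Li,Be,C}, so it must be He.
(r2,c2): row 2 has {He,Li,C}; column 2 has {H,He,Li,Be,C}, so it must be B.
(r2,c5): row 2 has {He,Li,B,C}; column 5 has {Be,B}, so it must be H.
(r4,c3): row 4 has {H,He,Li,Be,B}; column 3 has {Li,B}, so it must be C.
(r2,c3): row 2 has {H,He,Li,B,C}; column 3 has {Li,B,C}, so it must be Be.
(r5,c3): row 5 has {H,C}; column 3 has {Li,Be,B,C}, so it must be He.
(r5,c5): row 5 has {H,He,C}; column 5 has {H,Be,B}, so it must be Li.
(r5,c6): row 5 has {H,He,Li,C}; column 6 has {He,B,C}, so it must be Be.
(r6,c3): row 6 has {Be,B,C}; column 3 has {He,Li,Be,B,C}, so it must be H.
(r6,c5): row 6 has {H,Be,B,C}; column 5 has {H,Li,Be,B}, so it must be He.
(r1,c5): row 1 has {He,B}; column 5 has {H,He,Li,Be,B}, so it must be C.
(r3,c6): row 3 has {Li,B,C}; column 6 has {He,Be,B,C}, so it must be H.
(r5,c1): row 5 has {H,He,Li,Be,C}; column 1 has {H,C}, so it must be B.
(r6,c1): row 6 has {H,He,Be,B,C}; column 1 has {H,B,C}, so it must be Li.
(r1,c1): row 1 has {He,B,C}; column 1 has {H,Li,B,C}, so it must be Be.
(r1,c4): row 1 has {He,Be,B,C}; column 4 has {He,Li,B,C}, so it must be H.
(r1,c6): row 1 has {H,He,Be,B,C}; column 6 has {H,He,Be,B,C}, so it must be Li.
(r3,c1): row 3 has {H,Li,B,C}; column 1 has {H,Li,Be,B,C}, so it must be He.
(r3,c4): row 3 has {H,He,Li,B,C}; column 4 has {H,He,Li,B,C}, so it must be Be.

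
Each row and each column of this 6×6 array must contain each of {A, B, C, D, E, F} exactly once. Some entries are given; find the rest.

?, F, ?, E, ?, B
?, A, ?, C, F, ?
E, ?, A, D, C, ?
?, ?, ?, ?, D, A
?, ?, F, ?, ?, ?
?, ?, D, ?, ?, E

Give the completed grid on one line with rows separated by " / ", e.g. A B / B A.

(r1,c3) = C
(r1,c5) = A
(r2,c6) = D
(r3,c2) = B
(r3,c6) = F
(r5,c6) = C
(r6,c2) = C
(r6,c5) = B
(r1,c1) = D
(r2,c1) = B
(r2,c3) = E
(r4,c2) = E
(r4,c3) = B
(r4,c4) = F
(r5,c1) = A
(r5,c2) = D
(r5,c4) = B
(r5,c5) = E
(r6,c1) = F
(r6,c4) = A
(r4,c1) = C

D F C E A B / B A E C F D / E B A D C F / C E B F D A / A D F B E C / F C D A B E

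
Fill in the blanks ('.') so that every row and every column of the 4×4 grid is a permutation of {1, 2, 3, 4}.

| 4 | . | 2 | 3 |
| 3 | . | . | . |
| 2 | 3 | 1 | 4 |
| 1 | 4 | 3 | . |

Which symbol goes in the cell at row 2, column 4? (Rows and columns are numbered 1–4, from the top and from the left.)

1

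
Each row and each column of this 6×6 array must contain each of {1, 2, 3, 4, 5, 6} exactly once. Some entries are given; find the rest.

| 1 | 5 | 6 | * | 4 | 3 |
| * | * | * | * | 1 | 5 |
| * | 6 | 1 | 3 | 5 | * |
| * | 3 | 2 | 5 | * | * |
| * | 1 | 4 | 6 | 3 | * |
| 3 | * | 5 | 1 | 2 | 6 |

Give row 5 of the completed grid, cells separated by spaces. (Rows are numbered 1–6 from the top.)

5 1 4 6 3 2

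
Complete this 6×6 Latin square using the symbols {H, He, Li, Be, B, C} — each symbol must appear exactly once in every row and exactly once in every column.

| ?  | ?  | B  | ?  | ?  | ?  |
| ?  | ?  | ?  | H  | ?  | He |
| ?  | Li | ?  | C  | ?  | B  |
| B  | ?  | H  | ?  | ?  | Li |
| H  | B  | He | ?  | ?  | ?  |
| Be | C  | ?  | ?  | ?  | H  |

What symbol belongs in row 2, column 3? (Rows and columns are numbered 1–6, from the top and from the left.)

C

(r2,c2) = Be
(r3,c1) = He
(r3,c3) = Be
(r3,c5) = H
(r4,c2) = He
(r4,c4) = Be
(r4,c5) = C
(r5,c4) = Li
(r5,c5) = Be
(r5,c6) = C
(r6,c3) = Li
(r1,c2) = H
(r1,c4) = He
(r1,c5) = Li
(r1,c6) = Be
(r2,c3) = C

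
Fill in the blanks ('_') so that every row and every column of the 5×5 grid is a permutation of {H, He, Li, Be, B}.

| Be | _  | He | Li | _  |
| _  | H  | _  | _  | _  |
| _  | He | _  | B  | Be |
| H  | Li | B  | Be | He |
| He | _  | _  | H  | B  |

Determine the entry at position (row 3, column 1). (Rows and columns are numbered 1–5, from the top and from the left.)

Cell (r1,c2): row 1 has {He,Li,Be}; column 2 has {H,He,Li} → B.
Cell (r1,c5): row 1 has {He,Li,Be,B}; column 5 has {He,Be,B} → H.
Cell (r2,c4): row 2 has {H}; column 4 has {H,Li,Be,B} → He.
Cell (r2,c5): row 2 has {H,He}; column 5 has {H,He,Be,B} → Li.
Cell (r3,c1): row 3 has {He,Be,B}; column 1 has {H,He,Be} → Li.

Li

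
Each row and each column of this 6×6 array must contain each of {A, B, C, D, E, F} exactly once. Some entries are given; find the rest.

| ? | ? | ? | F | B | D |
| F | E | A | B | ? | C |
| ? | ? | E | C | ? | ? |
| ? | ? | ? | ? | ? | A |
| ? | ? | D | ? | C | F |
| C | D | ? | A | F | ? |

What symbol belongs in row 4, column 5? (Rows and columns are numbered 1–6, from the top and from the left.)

E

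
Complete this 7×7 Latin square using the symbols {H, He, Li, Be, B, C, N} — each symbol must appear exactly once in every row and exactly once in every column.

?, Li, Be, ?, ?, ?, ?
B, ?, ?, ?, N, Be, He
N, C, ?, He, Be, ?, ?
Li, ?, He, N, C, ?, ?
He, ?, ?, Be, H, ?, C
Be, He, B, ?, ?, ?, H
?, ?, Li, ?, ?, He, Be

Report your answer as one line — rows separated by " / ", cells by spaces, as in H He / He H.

H Li Be B He C N / B H C Li N Be He / N C H He Be B Li / Li Be He N C H B / He B N Be H Li C / Be He B C Li N H / C N Li H B He Be

row 2 has {He,Be,B,N}; column 2 has {He,Li,C} — only H is left for (r2,c2).
row 2 has {H,He,Be,B,N}; column 3 has {He,Li,Be,B} — only C is left for (r2,c3).
row 2 has {H,He,Be,B,C,N}; column 4 has {He,Be,N} — only Li is left for (r2,c4).
row 3 has {He,Be,C,N}; column 3 has {He,Li,Be,B,C} — only H is left for (r3,c3).
row 4 has {He,Li,C,N}; column 7 has {H,He,Be,C} — only B is left for (r4,c7).
row 5 has {H,He,Be,C}; column 3 has {H,He,Li,Be,B,C} — only N is left for (r5,c3).
row 6 has {H,He,Be,B}; column 4 has {He,Li,Be,N} — only C is left for (r6,c4).
row 6 has {H,He,Be,B,C}; column 5 has {H,Be,C,N} — only Li is left for (r6,c5).
row 6 has {H,He,Li,Be,B,C}; column 6 has {He,Be} — only N is left for (r6,c6).
row 7 has {He,Li,Be}; column 5 has {H,Li,Be,C,N} — only B is left for (r7,c5).
row 1 has {Li,Be}; column 5 has {H,Li,Be,B,C,N} — only He is left for (r1,c5).
row 1 has {He,Li,Be}; column 7 has {H,He,Be,B,C} — only N is left for (r1,c7).
row 3 has {H,He,Be,C,N}; column 7 has {H,He,Be,B,C,N} — only Li is left for (r3,c7).
row 4 has {He,Li,B,C,N}; column 2 has {H,He,Li,C} — only Be is left for (r4,c2).
row 4 has {He,Li,Be,B,C,N}; column 6 has {He,Be,N} — only H is left for (r4,c6).
row 5 has {H,He,Be,C,N}; column 2 has {H,He,Li,Be,C} — only B is left for (r5,c2).
row 5 has {H,He,Be,B,C,N}; column 6 has {H,He,Be,N} — only Li is left for (r5,c6).
row 7 has {He,Li,Be,B}; column 2 has {H,He,Li,Be,B,C} — only N is left for (r7,c2).
row 7 has {He,Li,Be,B,N}; column 4 has {He,Li,Be,C,N} — only H is left for (r7,c4).
row 1 has {He,Li,Be,N}; column 4 has {H,He,Li,Be,C,N} — only B is left for (r1,c4).
row 1 has {He,Li,Be,B,N}; column 6 has {H,He,Li,Be,N} — only C is left for (r1,c6).
row 3 has {H,He,Li,Be,C,N}; column 6 has {H,He,Li,Be,C,N} — only B is left for (r3,c6).
row 7 has {H,He,Li,Be,B,N}; column 1 has {He,Li,Be,B,N} — only C is left for (r7,c1).
row 1 has {He,Li,Be,B,C,N}; column 1 has {He,Li,Be,B,C,N} — only H is left for (r1,c1).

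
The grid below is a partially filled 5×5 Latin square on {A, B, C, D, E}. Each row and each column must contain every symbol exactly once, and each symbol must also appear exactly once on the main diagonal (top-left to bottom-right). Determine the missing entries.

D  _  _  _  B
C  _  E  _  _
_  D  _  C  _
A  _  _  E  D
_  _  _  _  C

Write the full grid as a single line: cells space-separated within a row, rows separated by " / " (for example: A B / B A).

D E C A B / C B E D A / B D A C E / A C B E D / E A D B C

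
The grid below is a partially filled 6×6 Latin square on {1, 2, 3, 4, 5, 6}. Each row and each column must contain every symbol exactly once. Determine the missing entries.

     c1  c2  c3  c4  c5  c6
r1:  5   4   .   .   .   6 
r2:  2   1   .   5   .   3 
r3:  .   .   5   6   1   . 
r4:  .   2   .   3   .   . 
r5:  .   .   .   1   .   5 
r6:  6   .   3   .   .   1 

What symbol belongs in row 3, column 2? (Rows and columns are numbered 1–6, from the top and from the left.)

3

At row 1, column 4: row 1 has {4,5,6}; column 4 has {1,3,5,6}; that leaves 2.
At row 1, column 5: row 1 has {2,4,5,6}; column 5 has {1}; that leaves 3.
At row 3, column 2: row 3 has {1,5,6}; column 2 has {1,2,4}; that leaves 3.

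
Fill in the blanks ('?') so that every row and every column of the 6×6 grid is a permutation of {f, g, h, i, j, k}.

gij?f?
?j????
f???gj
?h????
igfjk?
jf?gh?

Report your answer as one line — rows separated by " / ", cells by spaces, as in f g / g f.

(r2,c5) = i
(r3,c2) = k
(r4,c1) = k
(r4,c5) = j
(r5,c6) = h
(r1,c6) = k
(r2,c1) = h
(r6,c6) = i
(r1,c4) = h
(r3,c4) = i
(r4,c4) = f
(r4,c6) = g
(r6,c3) = k
(r2,c3) = g
(r2,c4) = k
(r2,c6) = f
(r3,c3) = h
(r4,c3) = i

g i j h f k / h j g k i f / f k h i g j / k h i f j g / i g f j k h / j f k g h i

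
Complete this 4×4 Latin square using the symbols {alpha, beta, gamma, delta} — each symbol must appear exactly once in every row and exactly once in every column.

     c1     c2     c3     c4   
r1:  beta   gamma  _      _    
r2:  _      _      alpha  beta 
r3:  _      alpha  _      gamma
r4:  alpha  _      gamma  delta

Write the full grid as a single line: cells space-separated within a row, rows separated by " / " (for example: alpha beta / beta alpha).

(r1,c3) = delta
(r1,c4) = alpha
(r2,c2) = delta
(r3,c1) = delta
(r3,c3) = beta
(r4,c2) = beta
(r2,c1) = gamma

beta gamma delta alpha / gamma delta alpha beta / delta alpha beta gamma / alpha beta gamma delta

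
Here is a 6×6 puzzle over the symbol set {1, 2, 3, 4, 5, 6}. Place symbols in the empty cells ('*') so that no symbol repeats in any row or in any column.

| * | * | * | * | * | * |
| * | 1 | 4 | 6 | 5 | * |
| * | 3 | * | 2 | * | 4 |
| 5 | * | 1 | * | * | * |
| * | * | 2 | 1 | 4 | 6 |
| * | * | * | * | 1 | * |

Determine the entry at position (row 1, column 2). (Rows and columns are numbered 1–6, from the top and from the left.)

4

(r3,c5) = 6
(r5,c1) = 3
(r5,c2) = 5
(r2,c1) = 2
(r2,c6) = 3
(r3,c1) = 1
(r3,c3) = 5
(r4,c6) = 2
(r6,c6) = 5
(r1,c6) = 1
(r4,c5) = 3
(r1,c5) = 2
(r4,c4) = 4
(r6,c4) = 3
(r1,c4) = 5
(r4,c2) = 6
(r6,c3) = 6
(r1,c2) = 4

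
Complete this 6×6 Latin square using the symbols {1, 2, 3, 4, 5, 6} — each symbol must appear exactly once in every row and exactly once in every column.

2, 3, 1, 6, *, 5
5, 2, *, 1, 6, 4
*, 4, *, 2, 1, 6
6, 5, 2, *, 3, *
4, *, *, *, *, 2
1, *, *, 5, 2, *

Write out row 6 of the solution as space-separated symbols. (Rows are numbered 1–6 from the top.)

1 6 4 5 2 3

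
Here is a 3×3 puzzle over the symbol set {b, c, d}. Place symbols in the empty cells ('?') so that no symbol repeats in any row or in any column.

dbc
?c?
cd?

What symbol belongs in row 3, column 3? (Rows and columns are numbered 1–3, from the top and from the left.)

(r2,c1): row 2 has {c}; column 1 has {c,d}, so it must be b.
(r2,c3): row 2 has {b,c}; column 3 has {c}, so it must be d.
(r3,c3): row 3 has {c,d}; column 3 has {c,d}, so it must be b.

b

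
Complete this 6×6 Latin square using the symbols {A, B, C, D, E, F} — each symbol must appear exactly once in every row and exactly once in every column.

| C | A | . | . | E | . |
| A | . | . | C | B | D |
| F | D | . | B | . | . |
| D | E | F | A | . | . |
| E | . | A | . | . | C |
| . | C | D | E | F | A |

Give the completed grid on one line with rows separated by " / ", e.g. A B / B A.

(r1,c3) = B
(r1,c6) = F
(r2,c2) = F
(r2,c3) = E
(r3,c3) = C
(r3,c5) = A
(r3,c6) = E
(r4,c5) = C
(r4,c6) = B
(r5,c2) = B
(r5,c5) = D
(r6,c1) = B
(r1,c4) = D
(r5,c4) = F

C A B D E F / A F E C B D / F D C B A E / D E F A C B / E B A F D C / B C D E F A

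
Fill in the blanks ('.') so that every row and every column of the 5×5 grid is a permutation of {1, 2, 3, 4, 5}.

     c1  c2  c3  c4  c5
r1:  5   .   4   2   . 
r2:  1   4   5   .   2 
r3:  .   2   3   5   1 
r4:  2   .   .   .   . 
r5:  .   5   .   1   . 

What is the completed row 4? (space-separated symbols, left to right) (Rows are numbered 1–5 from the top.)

row 1 has {2,4,5}; column 5 has {1,2} — only 3 is left for (r1,c5).
row 2 has {1,2,4,5}; column 4 has {1,2,5} — only 3 is left for (r2,c4).
row 3 has {1,2,3,5}; column 1 has {1,2,5} — only 4 is left for (r3,c1).
row 4 has {2}; column 3 has {3,4,5} — only 1 is left for (r4,c3).
row 4 has {1,2}; column 4 has {1,2,3,5} — only 4 is left for (r4,c4).
row 4 has {1,2,4}; column 5 has {1,2,3} — only 5 is left for (r4,c5).
row 5 has {1,5}; column 1 has {1,2,4,5} — only 3 is left for (r5,c1).
row 5 has {1,3,5}; column 3 has {1,3,4,5} — only 2 is left for (r5,c3).
row 5 has {1,2,3,5}; column 5 has {1,2,3,5} — only 4 is left for (r5,c5).
row 1 has {2,3,4,5}; column 2 has {2,4,5} — only 1 is left for (r1,c2).
row 4 has {1,2,4,5}; column 2 has {1,2,4,5} — only 3 is left for (r4,c2).

2 3 1 4 5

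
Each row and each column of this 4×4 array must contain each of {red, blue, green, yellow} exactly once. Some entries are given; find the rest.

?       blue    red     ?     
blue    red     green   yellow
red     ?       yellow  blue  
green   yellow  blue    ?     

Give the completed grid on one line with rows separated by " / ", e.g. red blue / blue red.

(r1,c1) = yellow
(r1,c4) = green
(r3,c2) = green
(r4,c4) = red

yellow blue red green / blue red green yellow / red green yellow blue / green yellow blue red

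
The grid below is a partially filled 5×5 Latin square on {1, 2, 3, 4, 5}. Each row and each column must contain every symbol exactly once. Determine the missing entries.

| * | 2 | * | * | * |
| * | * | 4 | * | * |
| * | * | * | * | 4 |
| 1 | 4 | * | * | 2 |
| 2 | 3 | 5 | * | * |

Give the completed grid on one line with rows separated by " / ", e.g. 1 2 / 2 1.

4 2 1 3 5 / 5 1 4 2 3 / 3 5 2 1 4 / 1 4 3 5 2 / 2 3 5 4 1

At row 4, column 3: row 4 has {1,2,4}; column 3 has {4,5}; that leaves 3.
At row 4, column 4: row 4 has {1,2,3,4}; column 4 is empty so far; that leaves 5.
At row 5, column 5: row 5 has {2,3,5}; column 5 has {2,4}; that leaves 1.
At row 1, column 3: row 1 has {2}; column 3 has {3,4,5}; that leaves 1.
At row 3, column 3: row 3 has {4}; column 3 has {1,3,4,5}; that leaves 2.
At row 5, column 4: row 5 has {1,2,3,5}; column 4 has {5}; that leaves 4.
At row 1, column 4: row 1 has {1,2}; column 4 has {4,5}; that leaves 3.
At row 1, column 5: row 1 has {1,2,3}; column 5 has {1,2,4}; that leaves 5.
At row 2, column 5: row 2 has {4}; column 5 has {1,2,4,5}; that leaves 3.
At row 3, column 4: row 3 has {2,4}; column 4 has {3,4,5}; that leaves 1.
At row 1, column 1: row 1 has {1,2,3,5}; column 1 has {1,2}; that leaves 4.
At row 2, column 1: row 2 has {3,4}; column 1 has {1,2,4}; that leaves 5.
At row 2, column 2: row 2 has {3,4,5}; column 2 has {2,3,4}; that leaves 1.
At row 2, column 4: row 2 has {1,3,4,5}; column 4 has {1,3,4,5}; that leaves 2.
At row 3, column 1: row 3 has {1,2,4}; column 1 has {1,2,4,5}; that leaves 3.
At row 3, column 2: row 3 has {1,2,3,4}; column 2 has {1,2,3,4}; that leaves 5.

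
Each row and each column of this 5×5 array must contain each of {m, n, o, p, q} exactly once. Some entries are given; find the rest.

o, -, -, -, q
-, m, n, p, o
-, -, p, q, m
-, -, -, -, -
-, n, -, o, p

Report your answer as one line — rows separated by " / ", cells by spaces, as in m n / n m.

o p m n q / q m n p o / n o p q m / p q o m n / m n q o p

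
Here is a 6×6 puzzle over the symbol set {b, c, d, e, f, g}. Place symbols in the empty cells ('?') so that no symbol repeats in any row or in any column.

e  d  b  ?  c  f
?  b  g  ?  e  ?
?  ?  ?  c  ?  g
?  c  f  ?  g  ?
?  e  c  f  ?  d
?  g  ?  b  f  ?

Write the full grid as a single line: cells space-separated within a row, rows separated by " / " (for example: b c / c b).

e d b g c f / f b g d e c / b f e c d g / d c f e g b / g e c f b d / c g d b f e

At row 1, column 4: row 1 has {b,c,d,e,f}; column 4 has {b,c,f}; that leaves g.
At row 2, column 4: row 2 has {b,e,g}; column 4 has {b,c,f,g}; that leaves d.
At row 2, column 6: row 2 has {b,d,e,g}; column 6 has {d,f,g}; that leaves c.
At row 3, column 2: row 3 has {c,g}; column 2 has {b,c,d,e,g}; that leaves f.
At row 4, column 4: row 4 has {c,f,g}; column 4 has {b,c,d,f,g}; that leaves e.
At row 4, column 6: row 4 has {c,e,f,g}; column 6 has {c,d,f,g}; that leaves b.
At row 5, column 5: row 5 has {c,d,e,f}; column 5 has {c,e,f,g}; that leaves b.
At row 6, column 6: row 6 has {b,f,g}; column 6 has {b,c,d,f,g}; that leaves e.
At row 2, column 1: row 2 has {b,c,d,e,g}; column 1 has {e}; that leaves f.
At row 3, column 5: row 3 has {c,f,g}; column 5 has {b,c,e,f,g}; that leaves d.
At row 4, column 1: row 4 has {b,c,e,f,g}; column 1 has {e,f}; that leaves d.
At row 5, column 1: row 5 has {b,c,d,e,f}; column 1 has {d,e,f}; that leaves g.
At row 6, column 1: row 6 has {b,e,f,g}; column 1 has {d,e,f,g}; that leaves c.
At row 6, column 3: row 6 has {b,c,e,f,g}; column 3 has {b,c,f,g}; that leaves d.
At row 3, column 1: row 3 has {c,d,f,g}; column 1 has {c,d,e,f,g}; that leaves b.
At row 3, column 3: row 3 has {b,c,d,f,g}; column 3 has {b,c,d,f,g}; that leaves e.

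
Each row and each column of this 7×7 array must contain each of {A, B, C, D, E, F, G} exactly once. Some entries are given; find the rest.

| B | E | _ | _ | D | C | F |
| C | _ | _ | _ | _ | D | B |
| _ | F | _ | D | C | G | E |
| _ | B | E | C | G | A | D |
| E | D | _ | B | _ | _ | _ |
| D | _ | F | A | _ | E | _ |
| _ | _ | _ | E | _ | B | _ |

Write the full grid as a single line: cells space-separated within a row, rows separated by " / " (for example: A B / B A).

B E A G D C F / C A G F E D B / A F B D C G E / F B E C G A D / E D C B A F G / D G F A B E C / G C D E F B A

row 1 has {B,C,D,E,F}; column 4 has {A,B,C,D,E} — only G is left for (r1,c4).
row 2 has {B,C,D}; column 4 has {A,B,C,D,E,G} — only F is left for (r2,c4).
row 3 has {C,D,E,F,G}; column 1 has {B,C,D,E} — only A is left for (r3,c1).
row 3 has {A,C,D,E,F,G}; column 3 has {E,F} — only B is left for (r3,c3).
row 4 has {A,B,C,D,E,G}; column 1 has {A,B,C,D,E} — only F is left for (r4,c1).
row 5 has {B,D,E}; column 6 has {A,B,C,D,E,G} — only F is left for (r5,c6).
row 6 has {A,D,E,F}; column 5 has {C,D,G} — only B is left for (r6,c5).
row 7 has {B,E}; column 1 has {A,B,C,D,E,F} — only G is left for (r7,c1).
row 1 has {B,C,D,E,F,G}; column 3 has {B,E,F} — only A is left for (r1,c3).
row 2 has {B,C,D,F}; column 3 has {A,B,E,F} — only G is left for (r2,c3).
row 5 has {B,D,E,F}; column 3 has {A,B,E,F,G} — only C is left for (r5,c3).
row 5 has {B,C,D,E,F}; column 5 has {B,C,D,G} — only A is left for (r5,c5).
row 5 has {A,B,C,D,E,F}; column 7 has {B,D,E,F} — only G is left for (r5,c7).
row 6 has {A,B,D,E,F}; column 7 has {B,D,E,F,G} — only C is left for (r6,c7).
row 7 has {B,E,G}; column 3 has {A,B,C,E,F,G} — only D is left for (r7,c3).
row 7 has {B,D,E,G}; column 5 has {A,B,C,D,G} — only F is left for (r7,c5).
row 7 has {B,D,E,F,G}; column 7 has {B,C,D,E,F,G} — only A is left for (r7,c7).
row 2 has {B,C,D,F,G}; column 2 has {B,D,E,F} — only A is left for (r2,c2).
row 2 has {A,B,C,D,F,G}; column 5 has {A,B,C,D,F,G} — only E is left for (r2,c5).
row 6 has {A,B,C,D,E,F}; column 2 has {A,B,D,E,F} — only G is left for (r6,c2).
row 7 has {A,B,D,E,F,G}; column 2 has {A,B,D,E,F,G} — only C is left for (r7,c2).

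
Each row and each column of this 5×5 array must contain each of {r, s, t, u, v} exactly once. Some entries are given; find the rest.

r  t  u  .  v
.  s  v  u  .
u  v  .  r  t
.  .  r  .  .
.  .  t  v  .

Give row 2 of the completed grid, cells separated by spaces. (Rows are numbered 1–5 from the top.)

t s v u r

(r1,c4) = s
(r2,c1) = t
(r2,c5) = r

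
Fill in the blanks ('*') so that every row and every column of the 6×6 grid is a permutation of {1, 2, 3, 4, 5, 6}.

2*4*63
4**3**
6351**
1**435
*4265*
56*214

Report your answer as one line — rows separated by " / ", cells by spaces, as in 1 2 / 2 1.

2 1 4 5 6 3 / 4 5 1 3 2 6 / 6 3 5 1 4 2 / 1 2 6 4 3 5 / 3 4 2 6 5 1 / 5 6 3 2 1 4

(r1,c4) = 5
(r2,c5) = 2
(r3,c5) = 4
(r3,c6) = 2
(r4,c2) = 2
(r4,c3) = 6
(r5,c1) = 3
(r5,c6) = 1
(r6,c3) = 3
(r1,c2) = 1
(r2,c2) = 5
(r2,c3) = 1
(r2,c6) = 6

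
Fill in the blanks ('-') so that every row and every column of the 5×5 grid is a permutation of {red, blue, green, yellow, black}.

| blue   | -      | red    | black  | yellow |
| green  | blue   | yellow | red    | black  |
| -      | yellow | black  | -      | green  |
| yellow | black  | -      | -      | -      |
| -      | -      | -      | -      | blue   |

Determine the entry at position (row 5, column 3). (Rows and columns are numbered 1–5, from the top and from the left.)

Cell (r1,c2): row 1 has {red,blue,yellow,black}; column 2 has {blue,yellow,black} → green.
Cell (r3,c1): row 3 has {green,yellow,black}; column 1 has {blue,green,yellow} → red.
Cell (r3,c4): row 3 has {red,green,yellow,black}; column 4 has {red,black} → blue.
Cell (r4,c4): row 4 has {yellow,black}; column 4 has {red,blue,black} → green.
Cell (r4,c5): row 4 has {green,yellow,black}; column 5 has {blue,green,yellow,black} → red.
Cell (r5,c1): row 5 has {blue}; column 1 has {red,blue,green,yellow} → black.
Cell (r5,c2): row 5 has {blue,black}; column 2 has {blue,green,yellow,black} → red.
Cell (r5,c3): row 5 has {red,blue,black}; column 3 has {red,yellow,black} → green.

green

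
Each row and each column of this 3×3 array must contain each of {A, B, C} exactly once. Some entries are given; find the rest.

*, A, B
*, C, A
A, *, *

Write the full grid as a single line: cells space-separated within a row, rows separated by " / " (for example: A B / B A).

(r1,c1) = C
(r2,c1) = B
(r3,c2) = B
(r3,c3) = C

C A B / B C A / A B C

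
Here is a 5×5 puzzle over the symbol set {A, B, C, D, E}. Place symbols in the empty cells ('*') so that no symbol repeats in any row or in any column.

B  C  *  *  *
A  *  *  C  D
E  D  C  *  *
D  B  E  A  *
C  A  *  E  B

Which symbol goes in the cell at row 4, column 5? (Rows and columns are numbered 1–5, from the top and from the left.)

C

(r1,c4) = D
(r2,c2) = E
(r2,c3) = B
(r3,c4) = B
(r3,c5) = A
(r4,c5) = C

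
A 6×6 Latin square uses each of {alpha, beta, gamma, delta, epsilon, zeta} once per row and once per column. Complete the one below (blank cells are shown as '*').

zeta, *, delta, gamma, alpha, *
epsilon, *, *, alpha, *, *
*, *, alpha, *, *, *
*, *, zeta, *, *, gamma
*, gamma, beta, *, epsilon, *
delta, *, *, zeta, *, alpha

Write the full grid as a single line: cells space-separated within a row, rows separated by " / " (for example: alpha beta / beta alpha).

At row 2, column 3: row 2 has {alpha,epsilon}; column 3 has {alpha,beta,delta,zeta}; that leaves gamma.
At row 5, column 1: row 5 has {beta,gamma,epsilon}; column 1 has {delta,epsilon,zeta}; that leaves alpha.
At row 5, column 4: row 5 has {alpha,beta,gamma,epsilon}; column 4 has {alpha,gamma,zeta}; that leaves delta.
At row 5, column 6: row 5 has {alpha,beta,gamma,delta,epsilon}; column 6 has {alpha,gamma}; that leaves zeta.
At row 6, column 3: row 6 has {alpha,delta,zeta}; column 3 has {alpha,beta,gamma,delta,zeta}; that leaves epsilon.
At row 4, column 1: row 4 has {gamma,zeta}; column 1 has {alpha,delta,epsilon,zeta}; that leaves beta.
At row 4, column 4: row 4 has {beta,gamma,zeta}; column 4 has {alpha,gamma,delta,zeta}; that leaves epsilon.
At row 4, column 5: row 4 has {beta,gamma,epsilon,zeta}; column 5 has {alpha,epsilon}; that leaves delta.
At row 6, column 2: row 6 has {alpha,delta,epsilon,zeta}; column 2 has {gamma}; that leaves beta.
At row 6, column 5: row 6 has {alpha,beta,delta,epsilon,zeta}; column 5 has {alpha,delta,epsilon}; that leaves gamma.
At row 1, column 2: row 1 has {alpha,gamma,delta,zeta}; column 2 has {beta,gamma}; that leaves epsilon.
At row 1, column 6: row 1 has {alpha,gamma,delta,epsilon,zeta}; column 6 has {alpha,gamma,zeta}; that leaves beta.
At row 2, column 6: row 2 has {alpha,gamma,epsilon}; column 6 has {alpha,beta,gamma,zeta}; that leaves delta.
At row 3, column 1: row 3 has {alpha}; column 1 has {alpha,beta,delta,epsilon,zeta}; that leaves gamma.
At row 3, column 4: row 3 has {alpha,gamma}; column 4 has {alpha,gamma,delta,epsilon,zeta}; that leaves beta.
At row 3, column 5: row 3 has {alpha,beta,gamma}; column 5 has {alpha,gamma,delta,epsilon}; that leaves zeta.
At row 3, column 6: row 3 has {alpha,beta,gamma,zeta}; column 6 has {alpha,beta,gamma,delta,zeta}; that leaves epsilon.
At row 4, column 2: row 4 has {beta,gamma,delta,epsilon,zeta}; column 2 has {beta,gamma,epsilon}; that leaves alpha.
At row 2, column 2: row 2 has {alpha,gamma,delta,epsilon}; column 2 has {alpha,beta,gamma,epsilon}; that leaves zeta.
At row 2, column 5: row 2 has {alpha,gamma,delta,epsilon,zeta}; column 5 has {alpha,gamma,delta,epsilon,zeta}; that leaves beta.
At row 3, column 2: row 3 has {alpha,beta,gamma,epsilon,zeta}; column 2 has {alpha,beta,gamma,epsilon,zeta}; that leaves delta.

zeta epsilon delta gamma alpha beta / epsilon zeta gamma alpha beta delta / gamma delta alpha beta zeta epsilon / beta alpha zeta epsilon delta gamma / alpha gamma beta delta epsilon zeta / delta beta epsilon zeta gamma alpha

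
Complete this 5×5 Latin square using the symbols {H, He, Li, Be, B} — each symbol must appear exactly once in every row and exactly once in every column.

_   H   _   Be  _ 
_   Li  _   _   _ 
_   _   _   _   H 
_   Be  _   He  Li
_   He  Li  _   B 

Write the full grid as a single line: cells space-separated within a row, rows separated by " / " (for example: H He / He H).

Li H B Be He / H Li He B Be / He B Be Li H / B Be H He Li / Be He Li H B

(r1,c5) = He
(r2,c5) = Be
(r3,c2) = B
(r3,c4) = Li
(r5,c4) = H
(r1,c3) = B
(r2,c4) = B
(r4,c3) = H
(r5,c1) = Be
(r1,c1) = Li
(r2,c3) = He
(r3,c1) = He
(r3,c3) = Be
(r4,c1) = B
(r2,c1) = H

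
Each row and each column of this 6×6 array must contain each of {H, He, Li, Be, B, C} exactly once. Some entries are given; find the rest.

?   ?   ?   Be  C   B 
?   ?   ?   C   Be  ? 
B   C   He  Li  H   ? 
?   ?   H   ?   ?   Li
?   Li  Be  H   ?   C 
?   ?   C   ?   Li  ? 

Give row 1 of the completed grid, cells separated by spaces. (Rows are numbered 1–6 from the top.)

H He Li Be C B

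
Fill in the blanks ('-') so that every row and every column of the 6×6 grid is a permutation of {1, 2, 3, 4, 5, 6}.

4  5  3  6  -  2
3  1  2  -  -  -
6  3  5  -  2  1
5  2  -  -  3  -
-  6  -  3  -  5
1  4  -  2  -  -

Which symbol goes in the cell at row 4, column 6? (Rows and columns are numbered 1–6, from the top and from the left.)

(r1,c5) = 1
(r3,c4) = 4
(r4,c4) = 1
(r5,c1) = 2
(r5,c5) = 4
(r6,c3) = 6
(r6,c5) = 5
(r6,c6) = 3
(r2,c4) = 5
(r2,c5) = 6
(r2,c6) = 4
(r4,c3) = 4
(r4,c6) = 6

6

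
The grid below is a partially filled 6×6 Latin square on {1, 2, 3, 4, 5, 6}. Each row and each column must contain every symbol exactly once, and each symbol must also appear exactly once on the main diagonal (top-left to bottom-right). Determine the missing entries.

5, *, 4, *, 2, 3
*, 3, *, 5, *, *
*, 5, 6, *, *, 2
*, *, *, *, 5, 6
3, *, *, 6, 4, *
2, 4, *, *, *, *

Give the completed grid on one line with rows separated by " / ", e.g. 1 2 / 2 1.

5 6 4 1 2 3 / 6 3 2 5 1 4 / 1 5 6 4 3 2 / 4 1 3 2 5 6 / 3 2 1 6 4 5 / 2 4 5 3 6 1

(r1,c4) = 1
(r4,c4) = 2
(r6,c4) = 3
(r6,c6) = 1
(r1,c2) = 6
(r2,c6) = 4
(r3,c4) = 4
(r4,c2) = 1
(r4,c3) = 3
(r5,c2) = 2
(r5,c6) = 5
(r6,c3) = 5
(r6,c5) = 6
(r2,c5) = 1
(r3,c1) = 1
(r3,c5) = 3
(r4,c1) = 4
(r5,c3) = 1
(r2,c1) = 6
(r2,c3) = 2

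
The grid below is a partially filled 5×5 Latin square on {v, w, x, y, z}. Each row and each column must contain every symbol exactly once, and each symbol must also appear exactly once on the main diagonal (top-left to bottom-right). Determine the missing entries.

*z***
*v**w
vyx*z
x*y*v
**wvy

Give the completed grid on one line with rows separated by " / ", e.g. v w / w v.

(r1,c1): row 1 has {z}; column 1 has {v,x}; the diagonal has {v,x,y}, so it must be w.
(r1,c3): row 1 has {w,z}; column 3 has {w,x,y}, so it must be v.
(r1,c5): row 1 has {v,w,z}; column 5 has {v,w,y,z}, so it must be x.
(r2,c3): row 2 has {v,w}; column 3 has {v,w,x,y}, so it must be z.
(r3,c4): row 3 has {v,x,y,z}; column 4 has {v}, so it must be w.
(r4,c2): row 4 has {v,x,y}; column 2 has {v,y,z}, so it must be w.
(r4,c4): row 4 has {v,w,x,y}; column 4 has {v,w}; the diagonal has {v,w,x,y}, so it must be z.
(r5,c1): row 5 has {v,w,y}; column 1 has {v,w,x}, so it must be z.
(r5,c2): row 5 has {v,w,y,z}; column 2 has {v,w,y,z}, so it must be x.
(r1,c4): row 1 has {v,w,x,z}; column 4 has {v,w,z}, so it must be y.
(r2,c1): row 2 has {v,w,z}; column 1 has {v,w,x,z}, so it must be y.
(r2,c4): row 2 has {v,w,y,z}; column 4 has {v,w,y,z}, so it must be x.

w z v y x / y v z x w / v y x w z / x w y z v / z x w v y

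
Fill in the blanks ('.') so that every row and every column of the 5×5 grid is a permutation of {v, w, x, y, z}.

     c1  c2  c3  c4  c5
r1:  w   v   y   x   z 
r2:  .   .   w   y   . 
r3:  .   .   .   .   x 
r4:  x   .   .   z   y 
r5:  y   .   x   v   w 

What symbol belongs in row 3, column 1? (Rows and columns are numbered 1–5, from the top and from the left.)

(r2,c5) = v
(r3,c4) = w
(r4,c2) = w
(r4,c3) = v
(r5,c2) = z
(r2,c1) = z
(r2,c2) = x
(r3,c1) = v

v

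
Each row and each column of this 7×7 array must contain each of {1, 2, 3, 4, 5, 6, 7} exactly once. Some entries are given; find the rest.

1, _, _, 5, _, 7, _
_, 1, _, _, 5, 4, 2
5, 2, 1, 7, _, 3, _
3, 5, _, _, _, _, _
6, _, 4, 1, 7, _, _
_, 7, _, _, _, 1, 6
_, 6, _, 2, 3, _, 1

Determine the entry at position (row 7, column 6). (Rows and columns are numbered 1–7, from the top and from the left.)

row 2 has {1,2,4,5}; column 1 has {1,3,5,6} — only 7 is left for (r2,c1).
row 3 has {1,2,3,5,7}; column 7 has {1,2,6} — only 4 is left for (r3,c7).
row 4 has {3,5}; column 7 has {1,2,4,6} — only 7 is left for (r4,c7).
row 5 has {1,4,6,7}; column 2 has {1,2,5,6,7} — only 3 is left for (r5,c2).
row 5 has {1,3,4,6,7}; column 7 has {1,2,4,6,7} — only 5 is left for (r5,c7).
row 7 has {1,2,3,6}; column 1 has {1,3,5,6,7} — only 4 is left for (r7,c1).
row 7 has {1,2,3,4,6}; column 6 has {1,3,4,7} — only 5 is left for (r7,c6).

5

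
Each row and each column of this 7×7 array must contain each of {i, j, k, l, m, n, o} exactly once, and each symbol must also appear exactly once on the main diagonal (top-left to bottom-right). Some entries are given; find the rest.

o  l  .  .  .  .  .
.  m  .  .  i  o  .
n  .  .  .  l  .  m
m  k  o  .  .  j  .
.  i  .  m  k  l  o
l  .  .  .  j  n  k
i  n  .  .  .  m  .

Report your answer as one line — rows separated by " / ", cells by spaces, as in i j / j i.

o l k j m i n / k m j n i o l / n j i o l k m / m k o l n j i / j i n m k l o / l o m i j n k / i n l k o m j

(r4,c5): row 4 has {j,k,m,o}; column 5 has {i,j,k,l}, so it must be n.
(r5,c1): row 5 has {i,k,l,m,o}; column 1 has {i,l,m,n,o}, so it must be j.
(r5,c3): row 5 has {i,j,k,l,m,o}; column 3 has {o}, so it must be n.
(r6,c2): row 6 has {j,k,l,n}; column 2 has {i,k,l,m,n}, so it must be o.
(r6,c4): row 6 has {j,k,l,n,o}; column 4 has {m}, so it must be i.
(r7,c5): row 7 has {i,m,n}; column 5 has {i,j,k,l,n}, so it must be o.
(r1,c5): row 1 has {l,o}; column 5 has {i,j,k,l,n,o}, so it must be m.
(r2,c1): row 2 has {i,m,o}; column 1 has {i,j,l,m,n,o}, so it must be k.
(r3,c2): row 3 has {l,m,n}; column 2 has {i,k,l,m,n,o}, so it must be j.
(r3,c3): row 3 has {j,l,m,n}; column 3 has {n,o}; the diagonal has {k,m,n,o}, so it must be i.
(r3,c6): row 3 has {i,j,l,m,n}; column 6 has {j,l,m,n,o}, so it must be k.
(r4,c4): row 4 has {j,k,m,n,o}; column 4 has {i,m}; the diagonal has {i,k,m,n,o}, so it must be l.
(r4,c7): row 4 has {j,k,l,m,n,o}; column 7 has {k,m,o}, so it must be i.
(r6,c3): row 6 has {i,j,k,l,n,o}; column 3 has {i,n,o}, so it must be m.
(r7,c7): row 7 has {i,m,n,o}; column 7 has {i,k,m,o}; the diagonal has {i,k,l,m,n,o}, so it must be j.
(r1,c6): row 1 has {l,m,o}; column 6 has {j,k,l,m,n,o}, so it must be i.
(r1,c7): row 1 has {i,l,m,o}; column 7 has {i,j,k,m,o}, so it must be n.
(r2,c7): row 2 has {i,k,m,o}; column 7 has {i,j,k,m,n,o}, so it must be l.
(r3,c4): row 3 has {i,j,k,l,m,n}; column 4 has {i,l,m}, so it must be o.
(r7,c4): row 7 has {i,j,m,n,o}; column 4 has {i,l,m,o}, so it must be k.
(r1,c4): row 1 has {i,l,m,n,o}; column 4 has {i,k,l,m,o}, so it must be j.
(r2,c3): row 2 has {i,k,l,m,o}; column 3 has {i,m,n,o}, so it must be j.
(r2,c4): row 2 has {i,j,k,l,m,o}; column 4 has {i,j,k,l,m,o}, so it must be n.
(r7,c3): row 7 has {i,j,k,m,n,o}; column 3 has {i,j,m,n,o}, so it must be l.
(r1,c3): row 1 has {i,j,l,m,n,o}; column 3 has {i,j,l,m,n,o}, so it must be k.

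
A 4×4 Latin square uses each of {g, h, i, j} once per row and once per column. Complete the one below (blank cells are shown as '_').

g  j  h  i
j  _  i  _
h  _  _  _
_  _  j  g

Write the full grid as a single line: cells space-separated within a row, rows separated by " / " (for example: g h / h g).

At row 2, column 4: row 2 has {i,j}; column 4 has {g,i}; that leaves h.
At row 3, column 3: row 3 has {h}; column 3 has {h,i,j}; that leaves g.
At row 3, column 4: row 3 has {g,h}; column 4 has {g,h,i}; that leaves j.
At row 4, column 1: row 4 has {g,j}; column 1 has {g,h,j}; that leaves i.
At row 4, column 2: row 4 has {g,i,j}; column 2 has {j}; that leaves h.
At row 2, column 2: row 2 has {h,i,j}; column 2 has {h,j}; that leaves g.
At row 3, column 2: row 3 has {g,h,j}; column 2 has {g,h,j}; that leaves i.

g j h i / j g i h / h i g j / i h j g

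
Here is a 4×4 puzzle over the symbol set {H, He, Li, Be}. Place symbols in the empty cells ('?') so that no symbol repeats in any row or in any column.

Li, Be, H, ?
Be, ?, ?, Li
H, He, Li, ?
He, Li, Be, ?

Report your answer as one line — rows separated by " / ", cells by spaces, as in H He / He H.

Li Be H He / Be H He Li / H He Li Be / He Li Be H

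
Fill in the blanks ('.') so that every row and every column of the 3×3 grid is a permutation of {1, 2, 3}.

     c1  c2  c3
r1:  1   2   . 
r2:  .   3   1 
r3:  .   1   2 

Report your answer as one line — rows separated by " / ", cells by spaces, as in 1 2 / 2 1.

1 2 3 / 2 3 1 / 3 1 2

(r1,c3) = 3
(r2,c1) = 2
(r3,c1) = 3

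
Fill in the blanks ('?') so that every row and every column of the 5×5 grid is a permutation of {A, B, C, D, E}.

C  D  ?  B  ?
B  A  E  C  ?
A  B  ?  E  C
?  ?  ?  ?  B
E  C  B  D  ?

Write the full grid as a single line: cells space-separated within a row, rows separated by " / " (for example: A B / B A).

row 1 has {B,C,D}; column 3 has {B,E} — only A is left for (r1,c3).
row 1 has {A,B,C,D}; column 5 has {B,C} — only E is left for (r1,c5).
row 2 has {A,B,C,E}; column 5 has {B,C,E} — only D is left for (r2,c5).
row 3 has {A,B,C,E}; column 3 has {A,B,E} — only D is left for (r3,c3).
row 4 has {B}; column 1 has {A,B,C,E} — only D is left for (r4,c1).
row 4 has {B,D}; column 2 has {A,B,C,D} — only E is left for (r4,c2).
row 4 has {B,D,E}; column 3 has {A,B,D,E} — only C is left for (r4,c3).
row 4 has {B,C,D,E}; column 4 has {B,C,D,E} — only A is left for (r4,c4).
row 5 has {B,C,D,E}; column 5 has {B,C,D,E} — only A is left for (r5,c5).

C D A B E / B A E C D / A B D E C / D E C A B / E C B D A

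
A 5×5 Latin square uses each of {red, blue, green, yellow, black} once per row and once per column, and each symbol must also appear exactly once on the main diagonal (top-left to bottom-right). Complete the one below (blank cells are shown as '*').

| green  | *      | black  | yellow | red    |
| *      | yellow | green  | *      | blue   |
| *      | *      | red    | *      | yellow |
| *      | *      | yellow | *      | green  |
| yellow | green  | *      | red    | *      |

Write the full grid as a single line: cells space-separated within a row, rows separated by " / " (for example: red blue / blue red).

green blue black yellow red / red yellow green black blue / blue black red green yellow / black red yellow blue green / yellow green blue red black

Cell (r1,c2): row 1 has {red,green,yellow,black}; column 2 has {green,yellow} → blue.
Cell (r2,c4): row 2 has {blue,green,yellow}; column 4 has {red,yellow} → black.
Cell (r3,c2): row 3 has {red,yellow}; column 2 has {blue,green,yellow} → black.
Cell (r4,c2): row 4 has {green,yellow}; column 2 has {blue,green,yellow,black} → red.
Cell (r4,c4): row 4 has {red,green,yellow}; column 4 has {red,yellow,black}; the diagonal has {red,green,yellow} → blue.
Cell (r5,c3): row 5 has {red,green,yellow}; column 3 has {red,green,yellow,black} → blue.
Cell (r5,c5): row 5 has {red,blue,green,yellow}; column 5 has {red,blue,green,yellow}; the diagonal has {red,blue,green,yellow} → black.
Cell (r2,c1): row 2 has {blue,green,yellow,black}; column 1 has {green,yellow} → red.
Cell (r3,c1): row 3 has {red,yellow,black}; column 1 has {red,green,yellow} → blue.
Cell (r3,c4): row 3 has {red,blue,yellow,black}; column 4 has {red,blue,yellow,black} → green.
Cell (r4,c1): row 4 has {red,blue,green,yellow}; column 1 has {red,blue,green,yellow} → black.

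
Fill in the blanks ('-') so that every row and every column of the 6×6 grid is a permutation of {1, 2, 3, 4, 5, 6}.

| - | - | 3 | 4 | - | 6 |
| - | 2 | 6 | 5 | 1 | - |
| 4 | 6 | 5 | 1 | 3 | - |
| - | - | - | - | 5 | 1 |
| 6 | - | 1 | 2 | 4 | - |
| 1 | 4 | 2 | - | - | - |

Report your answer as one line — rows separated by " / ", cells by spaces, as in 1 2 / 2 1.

5 1 3 4 2 6 / 3 2 6 5 1 4 / 4 6 5 1 3 2 / 2 3 4 6 5 1 / 6 5 1 2 4 3 / 1 4 2 3 6 5

(r1,c5) = 2
(r2,c1) = 3
(r2,c6) = 4
(r3,c6) = 2
(r4,c1) = 2
(r4,c2) = 3
(r4,c3) = 4
(r4,c4) = 6
(r5,c2) = 5
(r5,c6) = 3
(r6,c4) = 3
(r6,c5) = 6
(r6,c6) = 5
(r1,c1) = 5
(r1,c2) = 1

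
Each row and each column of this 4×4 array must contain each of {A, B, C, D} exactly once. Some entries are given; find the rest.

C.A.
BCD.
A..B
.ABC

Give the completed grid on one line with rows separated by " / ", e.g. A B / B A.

C B A D / B C D A / A D C B / D A B C

(r1,c4) = D
(r2,c4) = A
(r3,c2) = D
(r3,c3) = C
(r4,c1) = D
(r1,c2) = B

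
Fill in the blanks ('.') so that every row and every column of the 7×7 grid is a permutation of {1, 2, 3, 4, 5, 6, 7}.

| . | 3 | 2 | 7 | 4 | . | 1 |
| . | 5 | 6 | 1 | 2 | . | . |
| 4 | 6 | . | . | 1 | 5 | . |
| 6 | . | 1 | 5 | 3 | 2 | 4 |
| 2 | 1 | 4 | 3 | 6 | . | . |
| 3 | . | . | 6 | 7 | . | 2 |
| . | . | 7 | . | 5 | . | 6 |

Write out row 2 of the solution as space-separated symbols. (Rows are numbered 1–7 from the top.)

7 5 6 1 2 4 3

(r1,c1) = 5
(r1,c6) = 6
(r2,c1) = 7
(r2,c7) = 3
(r3,c3) = 3
(r3,c4) = 2
(r3,c7) = 7
(r4,c2) = 7
(r5,c6) = 7
(r5,c7) = 5
(r6,c2) = 4
(r6,c3) = 5
(r6,c6) = 1
(r7,c1) = 1
(r7,c2) = 2
(r7,c4) = 4
(r7,c6) = 3
(r2,c6) = 4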